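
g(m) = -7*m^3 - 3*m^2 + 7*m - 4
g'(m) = -21*m^2 - 6*m + 7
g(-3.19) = 170.37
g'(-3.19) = -187.56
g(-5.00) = 761.00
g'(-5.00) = -488.00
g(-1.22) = -4.29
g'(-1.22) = -16.94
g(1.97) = -55.37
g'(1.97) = -86.32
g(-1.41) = -0.21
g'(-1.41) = -26.29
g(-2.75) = 99.64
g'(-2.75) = -135.31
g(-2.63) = 84.18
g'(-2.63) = -122.47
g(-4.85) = 690.07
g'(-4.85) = -457.87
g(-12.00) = 11576.00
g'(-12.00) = -2945.00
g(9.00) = -5287.00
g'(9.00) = -1748.00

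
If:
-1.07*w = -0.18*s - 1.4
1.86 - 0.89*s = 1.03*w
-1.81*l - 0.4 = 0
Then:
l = -0.22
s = 0.48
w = 1.39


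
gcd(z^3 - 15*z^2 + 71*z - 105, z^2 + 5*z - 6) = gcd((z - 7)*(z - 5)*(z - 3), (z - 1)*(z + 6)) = 1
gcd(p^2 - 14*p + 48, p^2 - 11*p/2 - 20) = p - 8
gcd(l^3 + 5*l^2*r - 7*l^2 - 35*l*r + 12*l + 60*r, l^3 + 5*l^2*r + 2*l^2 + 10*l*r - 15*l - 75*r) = l^2 + 5*l*r - 3*l - 15*r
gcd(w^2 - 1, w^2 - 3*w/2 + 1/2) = w - 1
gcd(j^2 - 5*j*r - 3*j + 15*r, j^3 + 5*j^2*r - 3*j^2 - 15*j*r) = j - 3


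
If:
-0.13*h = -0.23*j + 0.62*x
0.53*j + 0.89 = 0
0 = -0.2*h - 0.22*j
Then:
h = 1.85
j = -1.68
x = -1.01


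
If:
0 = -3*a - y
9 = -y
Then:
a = 3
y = -9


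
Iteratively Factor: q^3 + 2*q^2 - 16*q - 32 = (q - 4)*(q^2 + 6*q + 8) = (q - 4)*(q + 2)*(q + 4)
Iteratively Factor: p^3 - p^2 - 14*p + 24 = (p - 3)*(p^2 + 2*p - 8) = (p - 3)*(p + 4)*(p - 2)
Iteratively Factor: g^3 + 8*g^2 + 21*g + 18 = (g + 3)*(g^2 + 5*g + 6) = (g + 2)*(g + 3)*(g + 3)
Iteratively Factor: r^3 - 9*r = (r)*(r^2 - 9) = r*(r - 3)*(r + 3)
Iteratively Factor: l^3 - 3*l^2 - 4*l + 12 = (l - 2)*(l^2 - l - 6) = (l - 2)*(l + 2)*(l - 3)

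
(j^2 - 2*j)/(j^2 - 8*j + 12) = j/(j - 6)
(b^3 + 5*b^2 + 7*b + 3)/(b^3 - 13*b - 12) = (b + 1)/(b - 4)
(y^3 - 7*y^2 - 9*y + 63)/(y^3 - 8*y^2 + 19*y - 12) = (y^2 - 4*y - 21)/(y^2 - 5*y + 4)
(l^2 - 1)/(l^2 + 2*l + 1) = (l - 1)/(l + 1)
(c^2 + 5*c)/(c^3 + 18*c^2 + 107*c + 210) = c/(c^2 + 13*c + 42)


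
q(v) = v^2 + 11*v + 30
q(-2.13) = 11.11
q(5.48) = 120.31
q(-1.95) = 12.35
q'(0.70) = 12.40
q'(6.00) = 23.00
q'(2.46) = 15.92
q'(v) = 2*v + 11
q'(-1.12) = 8.76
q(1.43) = 47.77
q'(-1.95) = 7.10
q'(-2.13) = 6.74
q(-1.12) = 18.93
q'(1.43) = 13.86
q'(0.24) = 11.48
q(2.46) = 63.11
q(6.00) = 132.00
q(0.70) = 38.19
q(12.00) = 306.00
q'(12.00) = 35.00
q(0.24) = 32.70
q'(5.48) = 21.96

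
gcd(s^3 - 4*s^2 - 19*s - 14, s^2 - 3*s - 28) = s - 7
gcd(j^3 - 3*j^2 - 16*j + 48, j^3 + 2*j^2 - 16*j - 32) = j^2 - 16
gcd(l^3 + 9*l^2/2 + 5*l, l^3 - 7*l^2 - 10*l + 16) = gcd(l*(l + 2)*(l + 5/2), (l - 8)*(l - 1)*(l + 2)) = l + 2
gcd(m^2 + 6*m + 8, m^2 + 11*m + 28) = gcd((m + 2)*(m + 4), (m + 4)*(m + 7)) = m + 4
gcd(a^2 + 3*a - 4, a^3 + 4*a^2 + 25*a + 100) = a + 4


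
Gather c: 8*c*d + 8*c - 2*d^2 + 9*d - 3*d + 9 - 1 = c*(8*d + 8) - 2*d^2 + 6*d + 8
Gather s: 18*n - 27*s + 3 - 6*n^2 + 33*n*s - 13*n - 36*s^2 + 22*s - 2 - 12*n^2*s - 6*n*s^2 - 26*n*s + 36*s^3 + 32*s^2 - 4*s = -6*n^2 + 5*n + 36*s^3 + s^2*(-6*n - 4) + s*(-12*n^2 + 7*n - 9) + 1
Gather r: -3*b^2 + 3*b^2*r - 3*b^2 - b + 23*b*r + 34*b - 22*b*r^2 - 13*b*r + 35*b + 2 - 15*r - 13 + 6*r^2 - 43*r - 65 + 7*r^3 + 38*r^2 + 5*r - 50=-6*b^2 + 68*b + 7*r^3 + r^2*(44 - 22*b) + r*(3*b^2 + 10*b - 53) - 126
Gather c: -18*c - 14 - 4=-18*c - 18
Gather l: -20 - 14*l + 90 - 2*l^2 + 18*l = -2*l^2 + 4*l + 70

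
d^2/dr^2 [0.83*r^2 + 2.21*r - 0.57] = 1.66000000000000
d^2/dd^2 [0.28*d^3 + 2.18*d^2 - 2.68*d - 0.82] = 1.68*d + 4.36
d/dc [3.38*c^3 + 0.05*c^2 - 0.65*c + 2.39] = 10.14*c^2 + 0.1*c - 0.65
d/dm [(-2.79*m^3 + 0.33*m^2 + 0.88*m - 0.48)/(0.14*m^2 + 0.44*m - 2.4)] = (-0.3906*m^4 - 2.4552*m^3 + 20.11*m^2 - 1.4496*m - 1.9008)/(0.0196*m^4 + 0.1232*m^3 - 0.4784*m^2 - 2.112*m + 5.76)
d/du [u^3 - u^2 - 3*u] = 3*u^2 - 2*u - 3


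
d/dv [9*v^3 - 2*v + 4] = 27*v^2 - 2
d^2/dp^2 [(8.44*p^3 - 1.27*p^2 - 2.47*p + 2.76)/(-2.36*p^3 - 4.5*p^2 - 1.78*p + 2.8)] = (193.412384000001*p^6 + 295.269984*p^5 - 728.345088*p^4 - 558.721904*p^3 + 139.357632*p^2 - 452.35968*p - 42.507008)/(13.144256*p^9 + 75.1896*p^8 + 173.111664*p^7 + 157.76196*p^6 - 47.848728*p^5 - 197.90004*p^4 - 73.421048*p^3 + 79.22544*p^2 + 41.8656*p - 21.952)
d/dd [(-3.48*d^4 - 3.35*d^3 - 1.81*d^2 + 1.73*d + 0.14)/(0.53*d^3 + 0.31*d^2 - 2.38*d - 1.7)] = (-1.8444*d^6 - 2.1576*d^5 + 24.768*d^4 + 37.7762*d^3 + 20.6339*d^2 + 6.0672*d - 2.6078)/(0.2809*d^6 + 0.3286*d^5 - 2.4267*d^4 - 3.2776*d^3 + 4.6104*d^2 + 8.092*d + 2.89)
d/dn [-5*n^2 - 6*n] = -10*n - 6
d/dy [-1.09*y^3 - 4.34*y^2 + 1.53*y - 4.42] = -3.27*y^2 - 8.68*y + 1.53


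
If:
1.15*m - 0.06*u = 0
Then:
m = 0.0521739130434783*u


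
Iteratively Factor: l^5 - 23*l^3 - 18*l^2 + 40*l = (l + 2)*(l^4 - 2*l^3 - 19*l^2 + 20*l) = (l - 5)*(l + 2)*(l^3 + 3*l^2 - 4*l) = (l - 5)*(l + 2)*(l + 4)*(l^2 - l) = l*(l - 5)*(l + 2)*(l + 4)*(l - 1)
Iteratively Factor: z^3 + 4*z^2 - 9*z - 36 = (z - 3)*(z^2 + 7*z + 12) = (z - 3)*(z + 3)*(z + 4)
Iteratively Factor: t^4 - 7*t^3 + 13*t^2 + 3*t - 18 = (t - 3)*(t^3 - 4*t^2 + t + 6) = (t - 3)^2*(t^2 - t - 2) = (t - 3)^2*(t - 2)*(t + 1)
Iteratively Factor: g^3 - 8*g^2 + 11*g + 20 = (g + 1)*(g^2 - 9*g + 20) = (g - 5)*(g + 1)*(g - 4)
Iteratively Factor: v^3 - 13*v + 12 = (v - 3)*(v^2 + 3*v - 4) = (v - 3)*(v + 4)*(v - 1)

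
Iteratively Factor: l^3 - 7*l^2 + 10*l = (l - 2)*(l^2 - 5*l) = (l - 5)*(l - 2)*(l)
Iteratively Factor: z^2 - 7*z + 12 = (z - 4)*(z - 3)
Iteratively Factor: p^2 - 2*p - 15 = (p - 5)*(p + 3)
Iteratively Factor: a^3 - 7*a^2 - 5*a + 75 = (a - 5)*(a^2 - 2*a - 15) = (a - 5)*(a + 3)*(a - 5)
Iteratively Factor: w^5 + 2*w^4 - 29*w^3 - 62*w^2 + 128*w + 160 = (w - 2)*(w^4 + 4*w^3 - 21*w^2 - 104*w - 80) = (w - 2)*(w + 1)*(w^3 + 3*w^2 - 24*w - 80) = (w - 5)*(w - 2)*(w + 1)*(w^2 + 8*w + 16) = (w - 5)*(w - 2)*(w + 1)*(w + 4)*(w + 4)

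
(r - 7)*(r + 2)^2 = r^3 - 3*r^2 - 24*r - 28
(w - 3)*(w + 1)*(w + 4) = w^3 + 2*w^2 - 11*w - 12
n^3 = n^3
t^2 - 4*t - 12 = (t - 6)*(t + 2)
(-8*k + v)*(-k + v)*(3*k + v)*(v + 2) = 24*k^3*v + 48*k^3 - 19*k^2*v^2 - 38*k^2*v - 6*k*v^3 - 12*k*v^2 + v^4 + 2*v^3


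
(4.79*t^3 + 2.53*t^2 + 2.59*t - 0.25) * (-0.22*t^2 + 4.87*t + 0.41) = -1.0538*t^5 + 22.7707*t^4 + 13.7152*t^3 + 13.7056*t^2 - 0.1556*t - 0.1025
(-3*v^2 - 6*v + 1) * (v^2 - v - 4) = -3*v^4 - 3*v^3 + 19*v^2 + 23*v - 4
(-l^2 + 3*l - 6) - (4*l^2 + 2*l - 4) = -5*l^2 + l - 2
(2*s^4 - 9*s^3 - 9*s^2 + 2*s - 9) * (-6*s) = -12*s^5 + 54*s^4 + 54*s^3 - 12*s^2 + 54*s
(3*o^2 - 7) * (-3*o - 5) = -9*o^3 - 15*o^2 + 21*o + 35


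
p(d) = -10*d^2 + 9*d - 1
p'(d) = 9 - 20*d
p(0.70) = 0.40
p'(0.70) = -5.00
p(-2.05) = -61.48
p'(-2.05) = 50.00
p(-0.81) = -14.85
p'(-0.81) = 25.20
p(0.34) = 0.90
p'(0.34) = 2.20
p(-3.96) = -193.46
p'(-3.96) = 88.20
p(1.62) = -12.66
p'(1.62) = -23.40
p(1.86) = -18.86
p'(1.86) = -28.20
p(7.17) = -450.56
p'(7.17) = -134.40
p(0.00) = -1.00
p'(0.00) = 9.00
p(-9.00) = -892.00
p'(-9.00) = 189.00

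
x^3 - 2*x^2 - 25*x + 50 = (x - 5)*(x - 2)*(x + 5)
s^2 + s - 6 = (s - 2)*(s + 3)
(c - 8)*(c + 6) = c^2 - 2*c - 48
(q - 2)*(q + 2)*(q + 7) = q^3 + 7*q^2 - 4*q - 28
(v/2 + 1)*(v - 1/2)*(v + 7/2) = v^3/2 + 5*v^2/2 + 17*v/8 - 7/4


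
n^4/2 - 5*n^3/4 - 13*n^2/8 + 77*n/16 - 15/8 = (n/2 + 1)*(n - 5/2)*(n - 3/2)*(n - 1/2)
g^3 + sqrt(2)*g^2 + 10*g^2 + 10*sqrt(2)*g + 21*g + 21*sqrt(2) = (g + 3)*(g + 7)*(g + sqrt(2))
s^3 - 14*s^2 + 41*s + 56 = (s - 8)*(s - 7)*(s + 1)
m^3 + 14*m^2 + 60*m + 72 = (m + 2)*(m + 6)^2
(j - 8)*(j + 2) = j^2 - 6*j - 16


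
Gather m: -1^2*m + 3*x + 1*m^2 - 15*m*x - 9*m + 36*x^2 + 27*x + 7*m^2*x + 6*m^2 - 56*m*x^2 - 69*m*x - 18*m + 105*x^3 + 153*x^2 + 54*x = m^2*(7*x + 7) + m*(-56*x^2 - 84*x - 28) + 105*x^3 + 189*x^2 + 84*x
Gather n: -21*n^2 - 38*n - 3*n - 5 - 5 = -21*n^2 - 41*n - 10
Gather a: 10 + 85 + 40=135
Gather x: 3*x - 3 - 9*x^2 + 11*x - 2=-9*x^2 + 14*x - 5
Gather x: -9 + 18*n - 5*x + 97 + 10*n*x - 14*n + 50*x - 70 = 4*n + x*(10*n + 45) + 18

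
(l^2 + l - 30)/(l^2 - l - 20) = (l + 6)/(l + 4)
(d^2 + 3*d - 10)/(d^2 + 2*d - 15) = (d - 2)/(d - 3)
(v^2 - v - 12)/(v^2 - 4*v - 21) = (v - 4)/(v - 7)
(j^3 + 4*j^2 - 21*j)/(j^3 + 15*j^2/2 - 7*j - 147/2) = 2*j/(2*j + 7)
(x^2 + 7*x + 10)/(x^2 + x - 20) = (x + 2)/(x - 4)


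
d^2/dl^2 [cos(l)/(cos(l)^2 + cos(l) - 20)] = (2*(2*cos(l) + 1)^2*sin(l)^2*cos(l) - (cos(l)^2 + cos(l) - 20)^2*cos(l) + (cos(l)^2 + cos(l) - 20)*(3*cos(2*l) + 4*cos(3*l) - 1)/2)/(cos(l)^2 + cos(l) - 20)^3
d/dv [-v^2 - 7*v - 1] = -2*v - 7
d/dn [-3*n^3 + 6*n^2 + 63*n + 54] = -9*n^2 + 12*n + 63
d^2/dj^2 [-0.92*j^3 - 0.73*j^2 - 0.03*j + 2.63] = -5.52*j - 1.46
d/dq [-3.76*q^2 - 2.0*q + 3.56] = -7.52*q - 2.0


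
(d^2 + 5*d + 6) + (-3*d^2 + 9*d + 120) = -2*d^2 + 14*d + 126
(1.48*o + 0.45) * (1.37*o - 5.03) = 2.0276*o^2 - 6.8279*o - 2.2635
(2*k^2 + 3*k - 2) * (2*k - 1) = 4*k^3 + 4*k^2 - 7*k + 2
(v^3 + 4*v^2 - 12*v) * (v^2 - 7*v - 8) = v^5 - 3*v^4 - 48*v^3 + 52*v^2 + 96*v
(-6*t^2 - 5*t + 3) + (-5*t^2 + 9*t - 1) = -11*t^2 + 4*t + 2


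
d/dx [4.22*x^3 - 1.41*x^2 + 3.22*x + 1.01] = 12.66*x^2 - 2.82*x + 3.22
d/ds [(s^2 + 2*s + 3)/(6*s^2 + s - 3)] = (-11*s^2 - 42*s - 9)/(36*s^4 + 12*s^3 - 35*s^2 - 6*s + 9)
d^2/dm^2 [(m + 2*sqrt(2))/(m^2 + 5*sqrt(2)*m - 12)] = 2*((m + 2*sqrt(2))*(2*m + 5*sqrt(2))^2 - (3*m + 7*sqrt(2))*(m^2 + 5*sqrt(2)*m - 12))/(m^2 + 5*sqrt(2)*m - 12)^3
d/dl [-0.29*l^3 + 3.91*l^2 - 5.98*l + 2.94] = -0.87*l^2 + 7.82*l - 5.98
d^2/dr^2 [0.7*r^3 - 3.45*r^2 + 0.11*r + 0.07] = 4.2*r - 6.9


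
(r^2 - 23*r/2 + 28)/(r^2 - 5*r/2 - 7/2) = (r - 8)/(r + 1)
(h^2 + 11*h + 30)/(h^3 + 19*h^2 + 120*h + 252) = (h + 5)/(h^2 + 13*h + 42)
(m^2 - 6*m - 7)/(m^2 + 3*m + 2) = (m - 7)/(m + 2)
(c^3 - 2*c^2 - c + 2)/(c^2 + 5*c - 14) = (c^2 - 1)/(c + 7)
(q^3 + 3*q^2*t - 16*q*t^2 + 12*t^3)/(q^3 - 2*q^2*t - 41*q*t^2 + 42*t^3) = (q - 2*t)/(q - 7*t)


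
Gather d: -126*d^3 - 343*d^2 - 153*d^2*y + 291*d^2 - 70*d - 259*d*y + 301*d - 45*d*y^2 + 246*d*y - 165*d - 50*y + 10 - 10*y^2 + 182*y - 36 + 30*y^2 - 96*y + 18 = -126*d^3 + d^2*(-153*y - 52) + d*(-45*y^2 - 13*y + 66) + 20*y^2 + 36*y - 8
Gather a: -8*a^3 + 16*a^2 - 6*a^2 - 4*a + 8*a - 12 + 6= -8*a^3 + 10*a^2 + 4*a - 6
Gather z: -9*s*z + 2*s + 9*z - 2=2*s + z*(9 - 9*s) - 2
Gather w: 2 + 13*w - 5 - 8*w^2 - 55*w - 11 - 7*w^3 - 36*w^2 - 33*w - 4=-7*w^3 - 44*w^2 - 75*w - 18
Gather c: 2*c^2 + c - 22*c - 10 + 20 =2*c^2 - 21*c + 10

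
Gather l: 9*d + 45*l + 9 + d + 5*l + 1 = 10*d + 50*l + 10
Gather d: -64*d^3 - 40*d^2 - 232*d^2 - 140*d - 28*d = -64*d^3 - 272*d^2 - 168*d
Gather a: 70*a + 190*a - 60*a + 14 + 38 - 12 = 200*a + 40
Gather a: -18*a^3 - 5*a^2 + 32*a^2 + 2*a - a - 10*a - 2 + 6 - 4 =-18*a^3 + 27*a^2 - 9*a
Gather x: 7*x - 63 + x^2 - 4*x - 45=x^2 + 3*x - 108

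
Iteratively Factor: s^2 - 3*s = (s)*(s - 3)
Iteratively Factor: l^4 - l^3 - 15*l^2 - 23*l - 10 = (l + 1)*(l^3 - 2*l^2 - 13*l - 10) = (l + 1)*(l + 2)*(l^2 - 4*l - 5) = (l + 1)^2*(l + 2)*(l - 5)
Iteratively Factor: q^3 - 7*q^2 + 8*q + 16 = (q - 4)*(q^2 - 3*q - 4) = (q - 4)^2*(q + 1)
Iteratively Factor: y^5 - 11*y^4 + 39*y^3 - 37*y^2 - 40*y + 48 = (y + 1)*(y^4 - 12*y^3 + 51*y^2 - 88*y + 48) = (y - 4)*(y + 1)*(y^3 - 8*y^2 + 19*y - 12) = (y - 4)*(y - 1)*(y + 1)*(y^2 - 7*y + 12) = (y - 4)*(y - 3)*(y - 1)*(y + 1)*(y - 4)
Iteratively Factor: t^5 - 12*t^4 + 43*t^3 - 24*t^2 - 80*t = (t + 1)*(t^4 - 13*t^3 + 56*t^2 - 80*t) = (t - 5)*(t + 1)*(t^3 - 8*t^2 + 16*t) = (t - 5)*(t - 4)*(t + 1)*(t^2 - 4*t) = (t - 5)*(t - 4)^2*(t + 1)*(t)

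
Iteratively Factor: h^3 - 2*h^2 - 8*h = (h + 2)*(h^2 - 4*h) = h*(h + 2)*(h - 4)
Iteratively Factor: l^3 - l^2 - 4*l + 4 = (l - 1)*(l^2 - 4) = (l - 2)*(l - 1)*(l + 2)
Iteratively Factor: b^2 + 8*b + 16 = (b + 4)*(b + 4)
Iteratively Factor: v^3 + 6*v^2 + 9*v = (v + 3)*(v^2 + 3*v) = (v + 3)^2*(v)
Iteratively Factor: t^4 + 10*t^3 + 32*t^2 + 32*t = (t + 2)*(t^3 + 8*t^2 + 16*t) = (t + 2)*(t + 4)*(t^2 + 4*t) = t*(t + 2)*(t + 4)*(t + 4)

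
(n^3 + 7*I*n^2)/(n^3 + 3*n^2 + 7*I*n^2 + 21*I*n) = n/(n + 3)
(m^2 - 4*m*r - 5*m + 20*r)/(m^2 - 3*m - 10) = (m - 4*r)/(m + 2)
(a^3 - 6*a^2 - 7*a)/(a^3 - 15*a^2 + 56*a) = (a + 1)/(a - 8)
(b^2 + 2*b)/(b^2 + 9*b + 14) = b/(b + 7)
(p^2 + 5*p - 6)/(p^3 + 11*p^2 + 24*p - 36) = 1/(p + 6)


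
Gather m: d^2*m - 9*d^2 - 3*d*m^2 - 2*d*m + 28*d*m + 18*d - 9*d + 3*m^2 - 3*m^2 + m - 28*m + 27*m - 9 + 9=-9*d^2 - 3*d*m^2 + 9*d + m*(d^2 + 26*d)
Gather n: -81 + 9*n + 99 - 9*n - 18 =0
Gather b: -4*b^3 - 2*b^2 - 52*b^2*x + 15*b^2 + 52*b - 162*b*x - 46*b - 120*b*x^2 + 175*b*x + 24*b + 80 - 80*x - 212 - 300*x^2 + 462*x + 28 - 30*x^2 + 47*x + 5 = -4*b^3 + b^2*(13 - 52*x) + b*(-120*x^2 + 13*x + 30) - 330*x^2 + 429*x - 99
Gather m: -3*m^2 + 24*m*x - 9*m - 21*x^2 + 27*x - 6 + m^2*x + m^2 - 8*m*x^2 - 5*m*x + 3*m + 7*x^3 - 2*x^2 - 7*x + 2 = m^2*(x - 2) + m*(-8*x^2 + 19*x - 6) + 7*x^3 - 23*x^2 + 20*x - 4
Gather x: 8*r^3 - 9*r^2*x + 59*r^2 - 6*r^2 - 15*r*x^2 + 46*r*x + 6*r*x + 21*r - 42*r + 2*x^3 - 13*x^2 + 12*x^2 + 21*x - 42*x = 8*r^3 + 53*r^2 - 21*r + 2*x^3 + x^2*(-15*r - 1) + x*(-9*r^2 + 52*r - 21)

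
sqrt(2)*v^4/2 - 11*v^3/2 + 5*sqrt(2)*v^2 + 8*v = v*(v - 4*sqrt(2))*(v - 2*sqrt(2))*(sqrt(2)*v/2 + 1/2)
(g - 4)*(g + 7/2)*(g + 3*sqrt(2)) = g^3 - g^2/2 + 3*sqrt(2)*g^2 - 14*g - 3*sqrt(2)*g/2 - 42*sqrt(2)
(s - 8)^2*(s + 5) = s^3 - 11*s^2 - 16*s + 320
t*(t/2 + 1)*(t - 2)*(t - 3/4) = t^4/2 - 3*t^3/8 - 2*t^2 + 3*t/2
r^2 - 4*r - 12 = (r - 6)*(r + 2)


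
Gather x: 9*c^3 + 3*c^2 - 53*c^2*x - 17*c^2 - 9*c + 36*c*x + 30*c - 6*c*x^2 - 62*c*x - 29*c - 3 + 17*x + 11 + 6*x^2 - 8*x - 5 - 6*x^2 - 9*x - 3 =9*c^3 - 14*c^2 - 6*c*x^2 - 8*c + x*(-53*c^2 - 26*c)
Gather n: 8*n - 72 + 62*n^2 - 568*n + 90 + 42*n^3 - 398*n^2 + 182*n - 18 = 42*n^3 - 336*n^2 - 378*n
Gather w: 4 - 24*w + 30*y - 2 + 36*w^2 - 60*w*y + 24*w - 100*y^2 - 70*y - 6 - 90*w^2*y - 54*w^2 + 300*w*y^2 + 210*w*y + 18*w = w^2*(-90*y - 18) + w*(300*y^2 + 150*y + 18) - 100*y^2 - 40*y - 4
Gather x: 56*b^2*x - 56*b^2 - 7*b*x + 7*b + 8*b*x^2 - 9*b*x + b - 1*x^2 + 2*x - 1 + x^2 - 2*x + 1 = -56*b^2 + 8*b*x^2 + 8*b + x*(56*b^2 - 16*b)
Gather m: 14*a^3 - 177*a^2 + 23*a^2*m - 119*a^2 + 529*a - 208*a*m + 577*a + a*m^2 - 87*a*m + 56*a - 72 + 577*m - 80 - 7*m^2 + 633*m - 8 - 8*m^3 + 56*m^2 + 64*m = 14*a^3 - 296*a^2 + 1162*a - 8*m^3 + m^2*(a + 49) + m*(23*a^2 - 295*a + 1274) - 160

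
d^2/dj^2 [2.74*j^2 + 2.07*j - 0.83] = 5.48000000000000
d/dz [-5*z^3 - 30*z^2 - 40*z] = -15*z^2 - 60*z - 40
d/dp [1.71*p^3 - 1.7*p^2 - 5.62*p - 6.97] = 5.13*p^2 - 3.4*p - 5.62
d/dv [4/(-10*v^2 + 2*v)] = 2*(10*v - 1)/(v^2*(5*v - 1)^2)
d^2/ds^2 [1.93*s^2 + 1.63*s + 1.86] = 3.86000000000000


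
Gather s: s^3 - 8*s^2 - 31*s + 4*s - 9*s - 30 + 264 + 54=s^3 - 8*s^2 - 36*s + 288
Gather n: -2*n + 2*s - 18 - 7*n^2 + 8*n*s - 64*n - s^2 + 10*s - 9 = -7*n^2 + n*(8*s - 66) - s^2 + 12*s - 27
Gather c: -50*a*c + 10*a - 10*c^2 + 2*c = 10*a - 10*c^2 + c*(2 - 50*a)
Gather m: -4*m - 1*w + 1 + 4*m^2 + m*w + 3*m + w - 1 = 4*m^2 + m*(w - 1)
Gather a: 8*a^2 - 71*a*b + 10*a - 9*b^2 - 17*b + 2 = 8*a^2 + a*(10 - 71*b) - 9*b^2 - 17*b + 2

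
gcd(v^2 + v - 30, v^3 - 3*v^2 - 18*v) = 1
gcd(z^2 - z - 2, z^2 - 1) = z + 1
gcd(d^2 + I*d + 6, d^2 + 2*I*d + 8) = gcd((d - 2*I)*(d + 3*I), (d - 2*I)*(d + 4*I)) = d - 2*I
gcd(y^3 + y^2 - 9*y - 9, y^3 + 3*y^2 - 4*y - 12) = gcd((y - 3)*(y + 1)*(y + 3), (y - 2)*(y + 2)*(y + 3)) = y + 3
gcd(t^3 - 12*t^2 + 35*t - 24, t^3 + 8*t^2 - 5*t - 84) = t - 3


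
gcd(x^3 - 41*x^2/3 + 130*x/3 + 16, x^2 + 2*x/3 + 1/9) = x + 1/3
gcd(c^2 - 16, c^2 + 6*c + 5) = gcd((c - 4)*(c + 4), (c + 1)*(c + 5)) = 1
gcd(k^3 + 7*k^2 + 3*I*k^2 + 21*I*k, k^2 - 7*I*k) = k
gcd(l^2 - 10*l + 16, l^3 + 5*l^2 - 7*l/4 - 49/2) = l - 2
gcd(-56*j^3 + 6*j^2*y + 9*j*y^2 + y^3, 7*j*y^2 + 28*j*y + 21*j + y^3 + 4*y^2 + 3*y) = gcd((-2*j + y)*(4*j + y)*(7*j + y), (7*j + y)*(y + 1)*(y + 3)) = 7*j + y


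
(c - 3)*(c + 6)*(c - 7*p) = c^3 - 7*c^2*p + 3*c^2 - 21*c*p - 18*c + 126*p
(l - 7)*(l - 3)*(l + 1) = l^3 - 9*l^2 + 11*l + 21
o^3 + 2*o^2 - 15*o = o*(o - 3)*(o + 5)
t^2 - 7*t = t*(t - 7)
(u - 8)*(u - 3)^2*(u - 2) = u^4 - 16*u^3 + 85*u^2 - 186*u + 144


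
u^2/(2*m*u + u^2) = u/(2*m + u)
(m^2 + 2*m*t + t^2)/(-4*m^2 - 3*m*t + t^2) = (m + t)/(-4*m + t)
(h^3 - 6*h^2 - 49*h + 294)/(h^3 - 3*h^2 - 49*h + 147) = (h - 6)/(h - 3)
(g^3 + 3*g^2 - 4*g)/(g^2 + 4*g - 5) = g*(g + 4)/(g + 5)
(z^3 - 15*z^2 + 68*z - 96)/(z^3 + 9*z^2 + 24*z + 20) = (z^3 - 15*z^2 + 68*z - 96)/(z^3 + 9*z^2 + 24*z + 20)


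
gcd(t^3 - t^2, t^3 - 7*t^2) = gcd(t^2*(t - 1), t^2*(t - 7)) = t^2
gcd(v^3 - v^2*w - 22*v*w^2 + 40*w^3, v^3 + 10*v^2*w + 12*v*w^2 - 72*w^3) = v - 2*w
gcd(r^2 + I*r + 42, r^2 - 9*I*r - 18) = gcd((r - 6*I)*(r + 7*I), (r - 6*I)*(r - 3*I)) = r - 6*I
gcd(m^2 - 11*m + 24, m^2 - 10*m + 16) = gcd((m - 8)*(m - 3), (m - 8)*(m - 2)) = m - 8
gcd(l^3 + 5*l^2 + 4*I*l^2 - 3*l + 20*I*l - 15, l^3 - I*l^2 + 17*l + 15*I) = l^2 + 4*I*l - 3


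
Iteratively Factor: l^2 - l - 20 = (l - 5)*(l + 4)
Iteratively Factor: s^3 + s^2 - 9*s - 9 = (s + 3)*(s^2 - 2*s - 3) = (s + 1)*(s + 3)*(s - 3)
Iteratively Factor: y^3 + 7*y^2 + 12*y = (y)*(y^2 + 7*y + 12) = y*(y + 3)*(y + 4)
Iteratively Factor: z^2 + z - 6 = (z + 3)*(z - 2)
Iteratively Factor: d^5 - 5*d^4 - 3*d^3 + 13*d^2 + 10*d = (d + 1)*(d^4 - 6*d^3 + 3*d^2 + 10*d) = (d - 2)*(d + 1)*(d^3 - 4*d^2 - 5*d) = (d - 2)*(d + 1)^2*(d^2 - 5*d) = (d - 5)*(d - 2)*(d + 1)^2*(d)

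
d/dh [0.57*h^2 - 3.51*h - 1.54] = 1.14*h - 3.51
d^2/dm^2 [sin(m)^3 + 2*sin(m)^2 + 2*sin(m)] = -9*sin(m)^3 - 8*sin(m)^2 + 4*sin(m) + 4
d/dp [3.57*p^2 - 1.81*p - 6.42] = 7.14*p - 1.81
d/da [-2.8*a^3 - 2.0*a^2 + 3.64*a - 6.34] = -8.4*a^2 - 4.0*a + 3.64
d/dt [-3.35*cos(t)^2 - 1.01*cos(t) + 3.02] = (6.7*cos(t) + 1.01)*sin(t)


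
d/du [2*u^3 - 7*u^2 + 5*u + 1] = 6*u^2 - 14*u + 5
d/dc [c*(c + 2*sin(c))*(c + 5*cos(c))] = -c*(c + 2*sin(c))*(5*sin(c) - 1) + c*(c + 5*cos(c))*(2*cos(c) + 1) + (c + 2*sin(c))*(c + 5*cos(c))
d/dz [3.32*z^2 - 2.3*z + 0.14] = 6.64*z - 2.3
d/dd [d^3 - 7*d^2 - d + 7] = 3*d^2 - 14*d - 1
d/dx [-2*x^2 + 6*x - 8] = 6 - 4*x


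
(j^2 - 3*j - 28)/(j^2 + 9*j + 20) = (j - 7)/(j + 5)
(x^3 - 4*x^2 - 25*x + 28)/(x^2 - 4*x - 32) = (x^2 - 8*x + 7)/(x - 8)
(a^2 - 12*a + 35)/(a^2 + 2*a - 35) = (a - 7)/(a + 7)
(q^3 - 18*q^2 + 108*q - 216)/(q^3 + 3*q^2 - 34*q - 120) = (q^2 - 12*q + 36)/(q^2 + 9*q + 20)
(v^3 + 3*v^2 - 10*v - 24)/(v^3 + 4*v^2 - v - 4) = (v^2 - v - 6)/(v^2 - 1)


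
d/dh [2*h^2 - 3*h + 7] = 4*h - 3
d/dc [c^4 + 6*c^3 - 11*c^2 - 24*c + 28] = 4*c^3 + 18*c^2 - 22*c - 24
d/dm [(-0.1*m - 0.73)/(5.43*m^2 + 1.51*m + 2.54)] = (0.543*m^2 + 7.9278*m + 0.8483)/(29.4849*m^4 + 16.3986*m^3 + 29.8645*m^2 + 7.6708*m + 6.4516)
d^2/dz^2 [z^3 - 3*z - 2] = 6*z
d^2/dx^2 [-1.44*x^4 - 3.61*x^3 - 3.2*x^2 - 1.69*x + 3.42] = -17.28*x^2 - 21.66*x - 6.4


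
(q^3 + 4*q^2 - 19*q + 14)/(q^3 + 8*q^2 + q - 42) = (q - 1)/(q + 3)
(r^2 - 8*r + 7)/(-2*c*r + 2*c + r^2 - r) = (r - 7)/(-2*c + r)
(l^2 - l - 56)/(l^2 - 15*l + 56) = (l + 7)/(l - 7)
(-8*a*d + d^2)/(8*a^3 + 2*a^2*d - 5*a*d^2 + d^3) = d*(-8*a + d)/(8*a^3 + 2*a^2*d - 5*a*d^2 + d^3)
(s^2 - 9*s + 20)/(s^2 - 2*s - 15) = (s - 4)/(s + 3)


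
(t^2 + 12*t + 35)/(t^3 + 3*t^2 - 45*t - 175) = (t + 7)/(t^2 - 2*t - 35)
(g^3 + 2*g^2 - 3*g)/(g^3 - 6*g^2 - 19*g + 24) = g/(g - 8)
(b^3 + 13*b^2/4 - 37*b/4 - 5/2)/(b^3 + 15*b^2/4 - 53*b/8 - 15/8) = 2*(b - 2)/(2*b - 3)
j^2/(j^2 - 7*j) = j/(j - 7)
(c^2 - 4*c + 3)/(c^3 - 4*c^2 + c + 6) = (c - 1)/(c^2 - c - 2)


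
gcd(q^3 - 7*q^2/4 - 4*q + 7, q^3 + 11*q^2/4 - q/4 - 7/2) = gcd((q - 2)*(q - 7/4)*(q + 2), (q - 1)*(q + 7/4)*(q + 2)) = q + 2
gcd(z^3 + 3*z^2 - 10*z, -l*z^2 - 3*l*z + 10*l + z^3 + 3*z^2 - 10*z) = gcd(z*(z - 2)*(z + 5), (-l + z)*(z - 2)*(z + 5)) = z^2 + 3*z - 10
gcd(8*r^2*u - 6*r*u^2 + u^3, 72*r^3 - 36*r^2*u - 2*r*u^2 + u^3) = 2*r - u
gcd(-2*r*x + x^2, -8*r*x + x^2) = x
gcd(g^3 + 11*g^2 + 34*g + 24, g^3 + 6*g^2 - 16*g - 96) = g^2 + 10*g + 24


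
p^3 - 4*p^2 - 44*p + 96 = (p - 8)*(p - 2)*(p + 6)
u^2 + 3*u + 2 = (u + 1)*(u + 2)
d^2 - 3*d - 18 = (d - 6)*(d + 3)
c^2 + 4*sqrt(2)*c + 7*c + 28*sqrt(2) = (c + 7)*(c + 4*sqrt(2))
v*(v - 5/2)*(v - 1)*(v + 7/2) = v^4 - 39*v^2/4 + 35*v/4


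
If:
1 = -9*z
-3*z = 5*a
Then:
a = 1/15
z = -1/9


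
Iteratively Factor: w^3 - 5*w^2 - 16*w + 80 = (w - 5)*(w^2 - 16) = (w - 5)*(w + 4)*(w - 4)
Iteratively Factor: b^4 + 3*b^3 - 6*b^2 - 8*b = (b + 4)*(b^3 - b^2 - 2*b) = b*(b + 4)*(b^2 - b - 2) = b*(b + 1)*(b + 4)*(b - 2)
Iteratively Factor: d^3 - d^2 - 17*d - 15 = (d + 3)*(d^2 - 4*d - 5) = (d + 1)*(d + 3)*(d - 5)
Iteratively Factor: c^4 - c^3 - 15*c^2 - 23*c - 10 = (c + 1)*(c^3 - 2*c^2 - 13*c - 10) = (c + 1)^2*(c^2 - 3*c - 10) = (c - 5)*(c + 1)^2*(c + 2)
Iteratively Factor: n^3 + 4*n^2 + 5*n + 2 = (n + 1)*(n^2 + 3*n + 2) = (n + 1)^2*(n + 2)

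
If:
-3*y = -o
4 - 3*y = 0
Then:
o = 4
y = 4/3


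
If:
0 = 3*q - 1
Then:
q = 1/3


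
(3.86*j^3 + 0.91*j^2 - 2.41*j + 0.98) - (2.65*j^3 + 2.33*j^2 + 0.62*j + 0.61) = 1.21*j^3 - 1.42*j^2 - 3.03*j + 0.37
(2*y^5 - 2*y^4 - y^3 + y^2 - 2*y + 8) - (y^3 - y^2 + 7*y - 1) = 2*y^5 - 2*y^4 - 2*y^3 + 2*y^2 - 9*y + 9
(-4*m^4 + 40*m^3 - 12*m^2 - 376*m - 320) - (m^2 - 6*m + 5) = -4*m^4 + 40*m^3 - 13*m^2 - 370*m - 325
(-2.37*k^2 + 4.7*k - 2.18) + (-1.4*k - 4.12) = -2.37*k^2 + 3.3*k - 6.3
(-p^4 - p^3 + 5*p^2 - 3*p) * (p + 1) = -p^5 - 2*p^4 + 4*p^3 + 2*p^2 - 3*p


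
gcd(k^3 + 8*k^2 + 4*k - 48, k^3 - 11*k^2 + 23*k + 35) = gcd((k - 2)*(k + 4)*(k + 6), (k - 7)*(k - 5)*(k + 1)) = 1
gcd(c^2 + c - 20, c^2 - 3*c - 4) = c - 4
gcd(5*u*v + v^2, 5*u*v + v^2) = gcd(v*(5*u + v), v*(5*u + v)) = 5*u*v + v^2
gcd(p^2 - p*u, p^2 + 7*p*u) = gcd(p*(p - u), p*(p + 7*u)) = p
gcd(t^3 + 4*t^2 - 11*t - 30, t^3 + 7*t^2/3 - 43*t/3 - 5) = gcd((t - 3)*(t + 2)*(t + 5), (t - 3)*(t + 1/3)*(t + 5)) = t^2 + 2*t - 15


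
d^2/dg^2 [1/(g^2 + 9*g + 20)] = 2*(-g^2 - 9*g + (2*g + 9)^2 - 20)/(g^2 + 9*g + 20)^3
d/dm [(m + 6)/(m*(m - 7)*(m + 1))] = 2*(-m^3 - 6*m^2 + 36*m + 21)/(m^2*(m^4 - 12*m^3 + 22*m^2 + 84*m + 49))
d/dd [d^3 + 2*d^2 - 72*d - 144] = 3*d^2 + 4*d - 72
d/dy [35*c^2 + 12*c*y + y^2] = 12*c + 2*y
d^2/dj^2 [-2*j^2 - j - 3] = -4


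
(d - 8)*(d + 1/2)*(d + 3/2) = d^3 - 6*d^2 - 61*d/4 - 6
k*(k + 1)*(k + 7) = k^3 + 8*k^2 + 7*k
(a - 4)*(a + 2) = a^2 - 2*a - 8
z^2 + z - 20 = (z - 4)*(z + 5)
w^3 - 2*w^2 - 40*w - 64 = (w - 8)*(w + 2)*(w + 4)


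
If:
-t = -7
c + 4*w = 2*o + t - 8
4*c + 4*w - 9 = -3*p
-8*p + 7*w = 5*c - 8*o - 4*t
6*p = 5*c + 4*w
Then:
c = 2106/965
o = -53/386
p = 1199/965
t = 7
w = -834/965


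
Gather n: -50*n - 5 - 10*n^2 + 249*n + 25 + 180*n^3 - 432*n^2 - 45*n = 180*n^3 - 442*n^2 + 154*n + 20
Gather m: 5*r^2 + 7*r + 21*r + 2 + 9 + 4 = 5*r^2 + 28*r + 15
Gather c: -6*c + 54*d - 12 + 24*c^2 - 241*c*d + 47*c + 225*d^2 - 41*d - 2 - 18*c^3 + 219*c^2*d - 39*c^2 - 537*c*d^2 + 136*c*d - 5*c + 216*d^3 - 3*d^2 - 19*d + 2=-18*c^3 + c^2*(219*d - 15) + c*(-537*d^2 - 105*d + 36) + 216*d^3 + 222*d^2 - 6*d - 12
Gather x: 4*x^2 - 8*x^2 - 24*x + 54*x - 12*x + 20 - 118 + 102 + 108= -4*x^2 + 18*x + 112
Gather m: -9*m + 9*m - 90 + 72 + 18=0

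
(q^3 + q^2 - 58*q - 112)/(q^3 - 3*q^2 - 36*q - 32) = (q^2 + 9*q + 14)/(q^2 + 5*q + 4)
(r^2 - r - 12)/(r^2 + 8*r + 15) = (r - 4)/(r + 5)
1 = 1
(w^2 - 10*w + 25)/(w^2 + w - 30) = (w - 5)/(w + 6)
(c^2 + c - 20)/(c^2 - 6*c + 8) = (c + 5)/(c - 2)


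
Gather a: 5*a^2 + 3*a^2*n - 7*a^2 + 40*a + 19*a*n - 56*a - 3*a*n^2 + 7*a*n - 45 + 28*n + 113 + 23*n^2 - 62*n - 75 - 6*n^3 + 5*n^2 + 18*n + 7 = a^2*(3*n - 2) + a*(-3*n^2 + 26*n - 16) - 6*n^3 + 28*n^2 - 16*n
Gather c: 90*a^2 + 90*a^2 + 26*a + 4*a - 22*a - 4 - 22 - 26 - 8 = 180*a^2 + 8*a - 60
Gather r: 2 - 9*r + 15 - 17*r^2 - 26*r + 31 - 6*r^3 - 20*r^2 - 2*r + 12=-6*r^3 - 37*r^2 - 37*r + 60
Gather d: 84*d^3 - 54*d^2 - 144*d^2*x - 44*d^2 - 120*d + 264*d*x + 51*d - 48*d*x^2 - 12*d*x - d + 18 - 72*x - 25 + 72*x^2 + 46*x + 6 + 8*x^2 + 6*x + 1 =84*d^3 + d^2*(-144*x - 98) + d*(-48*x^2 + 252*x - 70) + 80*x^2 - 20*x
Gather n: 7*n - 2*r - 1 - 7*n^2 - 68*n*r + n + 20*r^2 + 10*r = -7*n^2 + n*(8 - 68*r) + 20*r^2 + 8*r - 1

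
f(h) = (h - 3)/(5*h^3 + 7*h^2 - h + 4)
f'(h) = (h - 3)*(-15*h^2 - 14*h + 1)/(5*h^3 + 7*h^2 - h + 4)^2 + 1/(5*h^3 + 7*h^2 - h + 4)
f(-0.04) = -0.75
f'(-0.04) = -0.04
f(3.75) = 0.00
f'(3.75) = 0.00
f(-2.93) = 0.10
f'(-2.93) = 0.13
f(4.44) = 0.00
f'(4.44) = 0.00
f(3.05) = 0.00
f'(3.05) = 0.00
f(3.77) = 0.00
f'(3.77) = 0.00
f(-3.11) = 0.08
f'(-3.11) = 0.09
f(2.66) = -0.00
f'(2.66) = 0.01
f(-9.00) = 0.00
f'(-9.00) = 0.00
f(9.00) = 0.00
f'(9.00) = 0.00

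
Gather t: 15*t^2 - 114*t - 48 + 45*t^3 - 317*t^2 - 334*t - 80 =45*t^3 - 302*t^2 - 448*t - 128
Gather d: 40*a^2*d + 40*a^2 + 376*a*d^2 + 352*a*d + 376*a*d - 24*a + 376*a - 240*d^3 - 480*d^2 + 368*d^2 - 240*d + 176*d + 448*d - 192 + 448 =40*a^2 + 352*a - 240*d^3 + d^2*(376*a - 112) + d*(40*a^2 + 728*a + 384) + 256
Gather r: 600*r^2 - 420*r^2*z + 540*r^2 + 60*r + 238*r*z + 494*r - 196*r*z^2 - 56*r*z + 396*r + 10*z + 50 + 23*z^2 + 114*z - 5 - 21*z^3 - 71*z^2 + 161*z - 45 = r^2*(1140 - 420*z) + r*(-196*z^2 + 182*z + 950) - 21*z^3 - 48*z^2 + 285*z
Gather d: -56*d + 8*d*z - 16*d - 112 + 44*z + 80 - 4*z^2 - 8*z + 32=d*(8*z - 72) - 4*z^2 + 36*z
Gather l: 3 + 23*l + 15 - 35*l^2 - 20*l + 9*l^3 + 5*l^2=9*l^3 - 30*l^2 + 3*l + 18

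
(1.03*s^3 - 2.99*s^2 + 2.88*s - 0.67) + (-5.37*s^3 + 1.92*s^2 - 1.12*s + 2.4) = -4.34*s^3 - 1.07*s^2 + 1.76*s + 1.73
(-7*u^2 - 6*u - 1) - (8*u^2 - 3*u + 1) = -15*u^2 - 3*u - 2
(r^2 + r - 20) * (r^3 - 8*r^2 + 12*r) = r^5 - 7*r^4 - 16*r^3 + 172*r^2 - 240*r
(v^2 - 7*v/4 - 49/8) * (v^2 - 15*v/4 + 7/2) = v^4 - 11*v^3/2 + 63*v^2/16 + 539*v/32 - 343/16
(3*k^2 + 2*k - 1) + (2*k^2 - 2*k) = 5*k^2 - 1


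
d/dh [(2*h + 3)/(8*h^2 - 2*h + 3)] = 4*(-4*h^2 - 12*h + 3)/(64*h^4 - 32*h^3 + 52*h^2 - 12*h + 9)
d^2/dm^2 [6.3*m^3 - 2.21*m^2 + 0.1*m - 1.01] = 37.8*m - 4.42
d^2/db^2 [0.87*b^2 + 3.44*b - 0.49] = 1.74000000000000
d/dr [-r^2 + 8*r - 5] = 8 - 2*r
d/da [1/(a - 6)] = -1/(a - 6)^2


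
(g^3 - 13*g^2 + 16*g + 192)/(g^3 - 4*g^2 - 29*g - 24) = (g - 8)/(g + 1)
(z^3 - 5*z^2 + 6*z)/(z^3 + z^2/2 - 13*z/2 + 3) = 2*z*(z - 3)/(2*z^2 + 5*z - 3)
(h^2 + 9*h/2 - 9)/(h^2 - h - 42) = (h - 3/2)/(h - 7)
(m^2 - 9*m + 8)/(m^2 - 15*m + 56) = (m - 1)/(m - 7)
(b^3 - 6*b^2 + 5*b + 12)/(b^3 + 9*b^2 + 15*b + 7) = (b^2 - 7*b + 12)/(b^2 + 8*b + 7)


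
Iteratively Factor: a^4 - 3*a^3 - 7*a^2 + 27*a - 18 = (a - 3)*(a^3 - 7*a + 6) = (a - 3)*(a - 2)*(a^2 + 2*a - 3) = (a - 3)*(a - 2)*(a + 3)*(a - 1)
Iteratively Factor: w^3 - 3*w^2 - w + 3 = (w - 3)*(w^2 - 1) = (w - 3)*(w + 1)*(w - 1)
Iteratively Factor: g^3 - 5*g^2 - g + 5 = (g - 1)*(g^2 - 4*g - 5) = (g - 5)*(g - 1)*(g + 1)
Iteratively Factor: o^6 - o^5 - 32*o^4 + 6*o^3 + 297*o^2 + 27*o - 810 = (o + 3)*(o^5 - 4*o^4 - 20*o^3 + 66*o^2 + 99*o - 270) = (o - 3)*(o + 3)*(o^4 - o^3 - 23*o^2 - 3*o + 90) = (o - 3)*(o + 3)^2*(o^3 - 4*o^2 - 11*o + 30) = (o - 3)*(o - 2)*(o + 3)^2*(o^2 - 2*o - 15) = (o - 3)*(o - 2)*(o + 3)^3*(o - 5)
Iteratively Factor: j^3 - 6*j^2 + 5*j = (j - 1)*(j^2 - 5*j) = j*(j - 1)*(j - 5)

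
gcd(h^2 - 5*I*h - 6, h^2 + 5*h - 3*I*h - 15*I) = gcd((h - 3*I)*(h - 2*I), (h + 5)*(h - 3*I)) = h - 3*I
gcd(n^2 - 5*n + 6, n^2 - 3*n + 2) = n - 2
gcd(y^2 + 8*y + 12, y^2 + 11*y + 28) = 1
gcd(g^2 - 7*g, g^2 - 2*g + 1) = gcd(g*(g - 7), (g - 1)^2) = 1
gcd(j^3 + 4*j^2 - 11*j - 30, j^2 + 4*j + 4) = j + 2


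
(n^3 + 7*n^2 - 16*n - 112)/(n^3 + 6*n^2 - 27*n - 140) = (n - 4)/(n - 5)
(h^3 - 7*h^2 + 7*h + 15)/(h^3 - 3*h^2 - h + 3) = (h - 5)/(h - 1)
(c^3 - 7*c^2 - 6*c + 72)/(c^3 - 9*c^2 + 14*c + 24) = (c + 3)/(c + 1)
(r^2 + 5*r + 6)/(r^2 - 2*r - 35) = (r^2 + 5*r + 6)/(r^2 - 2*r - 35)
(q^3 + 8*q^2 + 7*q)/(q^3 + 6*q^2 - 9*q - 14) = q/(q - 2)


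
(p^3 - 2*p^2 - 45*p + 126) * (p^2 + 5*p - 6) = p^5 + 3*p^4 - 61*p^3 - 87*p^2 + 900*p - 756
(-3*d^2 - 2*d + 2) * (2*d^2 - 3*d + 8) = -6*d^4 + 5*d^3 - 14*d^2 - 22*d + 16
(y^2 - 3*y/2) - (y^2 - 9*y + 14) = 15*y/2 - 14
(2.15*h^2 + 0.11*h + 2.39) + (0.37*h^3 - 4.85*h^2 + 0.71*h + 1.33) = 0.37*h^3 - 2.7*h^2 + 0.82*h + 3.72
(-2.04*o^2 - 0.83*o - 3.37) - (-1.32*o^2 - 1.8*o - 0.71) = -0.72*o^2 + 0.97*o - 2.66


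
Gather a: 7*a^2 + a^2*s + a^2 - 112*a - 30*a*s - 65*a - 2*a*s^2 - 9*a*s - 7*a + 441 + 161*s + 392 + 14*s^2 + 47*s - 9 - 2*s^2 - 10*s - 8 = a^2*(s + 8) + a*(-2*s^2 - 39*s - 184) + 12*s^2 + 198*s + 816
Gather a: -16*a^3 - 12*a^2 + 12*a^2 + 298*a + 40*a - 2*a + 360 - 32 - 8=-16*a^3 + 336*a + 320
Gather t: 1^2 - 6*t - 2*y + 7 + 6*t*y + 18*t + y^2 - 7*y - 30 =t*(6*y + 12) + y^2 - 9*y - 22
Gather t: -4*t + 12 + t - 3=9 - 3*t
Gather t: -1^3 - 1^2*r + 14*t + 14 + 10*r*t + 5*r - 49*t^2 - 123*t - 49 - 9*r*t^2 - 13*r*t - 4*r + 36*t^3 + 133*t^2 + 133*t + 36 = 36*t^3 + t^2*(84 - 9*r) + t*(24 - 3*r)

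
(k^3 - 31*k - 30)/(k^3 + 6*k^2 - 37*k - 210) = (k + 1)/(k + 7)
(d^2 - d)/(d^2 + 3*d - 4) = d/(d + 4)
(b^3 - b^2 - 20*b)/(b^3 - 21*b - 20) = b/(b + 1)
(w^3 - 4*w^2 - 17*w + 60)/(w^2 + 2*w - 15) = (w^2 - w - 20)/(w + 5)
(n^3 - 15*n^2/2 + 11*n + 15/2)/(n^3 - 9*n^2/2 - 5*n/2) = (n - 3)/n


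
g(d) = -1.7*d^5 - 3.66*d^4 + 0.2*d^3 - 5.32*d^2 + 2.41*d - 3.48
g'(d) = -8.5*d^4 - 14.64*d^3 + 0.6*d^2 - 10.64*d + 2.41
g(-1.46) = -24.31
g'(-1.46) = 26.16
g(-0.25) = -4.43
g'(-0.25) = 5.30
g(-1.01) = -13.57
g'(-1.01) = 20.01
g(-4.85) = 2373.79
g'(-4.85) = -2964.80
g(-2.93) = 36.11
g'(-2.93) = -219.47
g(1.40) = -33.19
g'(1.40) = -84.14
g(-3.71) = 405.62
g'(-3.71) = -812.60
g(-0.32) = -4.84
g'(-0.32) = 6.27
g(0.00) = -3.48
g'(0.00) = 2.41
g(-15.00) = 1103738.37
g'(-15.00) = -380605.49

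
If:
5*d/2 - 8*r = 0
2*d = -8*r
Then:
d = 0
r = 0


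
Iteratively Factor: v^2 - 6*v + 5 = (v - 5)*(v - 1)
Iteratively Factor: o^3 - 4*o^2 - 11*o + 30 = (o + 3)*(o^2 - 7*o + 10) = (o - 5)*(o + 3)*(o - 2)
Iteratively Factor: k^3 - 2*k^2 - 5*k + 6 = (k - 1)*(k^2 - k - 6) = (k - 3)*(k - 1)*(k + 2)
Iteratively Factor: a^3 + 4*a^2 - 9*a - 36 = (a + 3)*(a^2 + a - 12) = (a + 3)*(a + 4)*(a - 3)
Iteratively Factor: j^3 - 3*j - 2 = (j - 2)*(j^2 + 2*j + 1) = (j - 2)*(j + 1)*(j + 1)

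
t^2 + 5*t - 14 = (t - 2)*(t + 7)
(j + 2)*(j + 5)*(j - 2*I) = j^3 + 7*j^2 - 2*I*j^2 + 10*j - 14*I*j - 20*I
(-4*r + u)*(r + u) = -4*r^2 - 3*r*u + u^2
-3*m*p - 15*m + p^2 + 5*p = (-3*m + p)*(p + 5)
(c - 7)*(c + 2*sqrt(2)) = c^2 - 7*c + 2*sqrt(2)*c - 14*sqrt(2)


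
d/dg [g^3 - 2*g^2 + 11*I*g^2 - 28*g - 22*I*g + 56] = 3*g^2 + g*(-4 + 22*I) - 28 - 22*I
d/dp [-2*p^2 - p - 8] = -4*p - 1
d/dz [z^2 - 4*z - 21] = 2*z - 4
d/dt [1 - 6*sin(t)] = -6*cos(t)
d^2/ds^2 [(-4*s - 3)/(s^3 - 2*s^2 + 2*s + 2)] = 4*(-6*s^5 + 3*s^4 + 20*s^3 - 3*s^2 + 3*s - 4)/(s^9 - 6*s^8 + 18*s^7 - 26*s^6 + 12*s^5 + 24*s^4 - 28*s^3 + 24*s + 8)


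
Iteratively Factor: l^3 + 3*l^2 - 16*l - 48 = (l - 4)*(l^2 + 7*l + 12) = (l - 4)*(l + 4)*(l + 3)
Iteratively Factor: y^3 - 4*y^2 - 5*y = (y + 1)*(y^2 - 5*y) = y*(y + 1)*(y - 5)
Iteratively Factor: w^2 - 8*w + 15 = (w - 5)*(w - 3)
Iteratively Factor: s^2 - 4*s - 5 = (s - 5)*(s + 1)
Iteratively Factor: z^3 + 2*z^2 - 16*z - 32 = (z + 2)*(z^2 - 16) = (z - 4)*(z + 2)*(z + 4)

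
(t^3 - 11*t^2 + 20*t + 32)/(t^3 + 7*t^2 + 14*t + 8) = (t^2 - 12*t + 32)/(t^2 + 6*t + 8)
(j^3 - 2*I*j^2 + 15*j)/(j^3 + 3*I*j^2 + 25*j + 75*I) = j/(j + 5*I)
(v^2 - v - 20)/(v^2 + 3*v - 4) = (v - 5)/(v - 1)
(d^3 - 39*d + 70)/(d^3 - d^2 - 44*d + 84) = (d - 5)/(d - 6)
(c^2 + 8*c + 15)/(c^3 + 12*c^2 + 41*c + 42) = (c + 5)/(c^2 + 9*c + 14)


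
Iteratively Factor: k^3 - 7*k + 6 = (k - 1)*(k^2 + k - 6) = (k - 1)*(k + 3)*(k - 2)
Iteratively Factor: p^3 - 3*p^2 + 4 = (p + 1)*(p^2 - 4*p + 4) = (p - 2)*(p + 1)*(p - 2)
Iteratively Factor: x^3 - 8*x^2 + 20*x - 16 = (x - 4)*(x^2 - 4*x + 4) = (x - 4)*(x - 2)*(x - 2)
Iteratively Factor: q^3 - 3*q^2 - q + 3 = (q - 3)*(q^2 - 1) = (q - 3)*(q - 1)*(q + 1)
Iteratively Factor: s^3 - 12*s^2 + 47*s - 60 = (s - 5)*(s^2 - 7*s + 12) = (s - 5)*(s - 4)*(s - 3)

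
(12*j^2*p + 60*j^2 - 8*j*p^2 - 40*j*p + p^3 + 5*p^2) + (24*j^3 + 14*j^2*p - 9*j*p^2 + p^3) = 24*j^3 + 26*j^2*p + 60*j^2 - 17*j*p^2 - 40*j*p + 2*p^3 + 5*p^2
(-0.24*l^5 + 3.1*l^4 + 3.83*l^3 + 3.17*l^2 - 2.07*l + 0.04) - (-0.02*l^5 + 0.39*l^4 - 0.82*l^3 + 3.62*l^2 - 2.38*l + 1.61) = -0.22*l^5 + 2.71*l^4 + 4.65*l^3 - 0.45*l^2 + 0.31*l - 1.57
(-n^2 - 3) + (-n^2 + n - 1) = -2*n^2 + n - 4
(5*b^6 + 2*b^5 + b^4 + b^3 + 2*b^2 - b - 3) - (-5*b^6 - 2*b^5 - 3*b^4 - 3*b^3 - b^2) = 10*b^6 + 4*b^5 + 4*b^4 + 4*b^3 + 3*b^2 - b - 3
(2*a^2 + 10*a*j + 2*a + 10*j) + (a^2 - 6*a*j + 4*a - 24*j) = 3*a^2 + 4*a*j + 6*a - 14*j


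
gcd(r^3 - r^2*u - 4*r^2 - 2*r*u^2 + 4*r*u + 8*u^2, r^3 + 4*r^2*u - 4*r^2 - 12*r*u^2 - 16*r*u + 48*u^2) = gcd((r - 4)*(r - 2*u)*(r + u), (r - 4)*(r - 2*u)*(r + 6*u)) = r^2 - 2*r*u - 4*r + 8*u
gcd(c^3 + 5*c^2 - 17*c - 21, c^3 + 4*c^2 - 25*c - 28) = c^2 + 8*c + 7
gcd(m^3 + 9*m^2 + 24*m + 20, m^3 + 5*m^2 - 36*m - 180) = m + 5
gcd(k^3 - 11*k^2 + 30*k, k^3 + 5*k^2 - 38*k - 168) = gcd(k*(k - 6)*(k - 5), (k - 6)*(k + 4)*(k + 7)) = k - 6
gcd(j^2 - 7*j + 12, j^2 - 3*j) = j - 3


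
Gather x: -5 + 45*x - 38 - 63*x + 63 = 20 - 18*x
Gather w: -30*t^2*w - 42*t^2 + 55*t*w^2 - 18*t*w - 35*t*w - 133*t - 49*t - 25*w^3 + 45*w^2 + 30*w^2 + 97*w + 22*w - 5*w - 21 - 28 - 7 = -42*t^2 - 182*t - 25*w^3 + w^2*(55*t + 75) + w*(-30*t^2 - 53*t + 114) - 56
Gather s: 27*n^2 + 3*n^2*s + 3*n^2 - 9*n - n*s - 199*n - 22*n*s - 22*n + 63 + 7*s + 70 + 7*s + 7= 30*n^2 - 230*n + s*(3*n^2 - 23*n + 14) + 140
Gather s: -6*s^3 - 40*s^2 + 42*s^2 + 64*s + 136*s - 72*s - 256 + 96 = -6*s^3 + 2*s^2 + 128*s - 160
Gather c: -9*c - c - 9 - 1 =-10*c - 10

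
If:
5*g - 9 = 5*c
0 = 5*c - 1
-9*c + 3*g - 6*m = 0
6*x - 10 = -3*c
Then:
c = 1/5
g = 2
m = 7/10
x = 47/30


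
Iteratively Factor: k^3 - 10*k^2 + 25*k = (k - 5)*(k^2 - 5*k) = (k - 5)^2*(k)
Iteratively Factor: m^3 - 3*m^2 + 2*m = (m - 2)*(m^2 - m) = m*(m - 2)*(m - 1)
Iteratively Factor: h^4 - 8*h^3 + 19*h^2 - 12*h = (h - 1)*(h^3 - 7*h^2 + 12*h) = h*(h - 1)*(h^2 - 7*h + 12) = h*(h - 4)*(h - 1)*(h - 3)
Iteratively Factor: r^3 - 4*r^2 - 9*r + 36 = (r - 3)*(r^2 - r - 12) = (r - 3)*(r + 3)*(r - 4)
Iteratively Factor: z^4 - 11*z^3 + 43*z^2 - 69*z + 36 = (z - 3)*(z^3 - 8*z^2 + 19*z - 12) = (z - 3)^2*(z^2 - 5*z + 4) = (z - 4)*(z - 3)^2*(z - 1)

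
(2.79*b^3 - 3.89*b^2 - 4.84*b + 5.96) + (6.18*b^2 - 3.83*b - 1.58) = 2.79*b^3 + 2.29*b^2 - 8.67*b + 4.38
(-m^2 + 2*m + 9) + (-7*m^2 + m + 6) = -8*m^2 + 3*m + 15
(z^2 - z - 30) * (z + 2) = z^3 + z^2 - 32*z - 60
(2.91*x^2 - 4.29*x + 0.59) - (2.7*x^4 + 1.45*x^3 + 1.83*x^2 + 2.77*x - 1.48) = -2.7*x^4 - 1.45*x^3 + 1.08*x^2 - 7.06*x + 2.07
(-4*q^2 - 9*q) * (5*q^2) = -20*q^4 - 45*q^3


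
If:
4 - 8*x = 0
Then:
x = 1/2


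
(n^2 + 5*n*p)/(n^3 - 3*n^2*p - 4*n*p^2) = (-n - 5*p)/(-n^2 + 3*n*p + 4*p^2)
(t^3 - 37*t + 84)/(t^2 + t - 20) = (t^2 + 4*t - 21)/(t + 5)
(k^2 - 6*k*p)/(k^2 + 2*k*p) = (k - 6*p)/(k + 2*p)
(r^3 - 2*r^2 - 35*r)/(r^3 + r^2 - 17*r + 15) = r*(r - 7)/(r^2 - 4*r + 3)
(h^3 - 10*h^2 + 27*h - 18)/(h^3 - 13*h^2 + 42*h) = (h^2 - 4*h + 3)/(h*(h - 7))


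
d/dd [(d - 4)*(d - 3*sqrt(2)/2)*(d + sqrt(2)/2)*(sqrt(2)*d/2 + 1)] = 2*sqrt(2)*d^3 - 6*sqrt(2)*d^2 - 7*sqrt(2)*d/2 - 3/2 + 7*sqrt(2)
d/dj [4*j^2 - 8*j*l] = 8*j - 8*l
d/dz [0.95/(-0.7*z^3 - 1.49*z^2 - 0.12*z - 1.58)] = (1.995*z^2 + 2.831*z + 0.114)/(0.7*z^3 + 1.49*z^2 + 0.12*z + 1.58)^2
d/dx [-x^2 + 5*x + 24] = 5 - 2*x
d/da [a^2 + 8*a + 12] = 2*a + 8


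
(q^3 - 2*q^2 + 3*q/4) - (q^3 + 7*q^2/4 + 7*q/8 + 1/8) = -15*q^2/4 - q/8 - 1/8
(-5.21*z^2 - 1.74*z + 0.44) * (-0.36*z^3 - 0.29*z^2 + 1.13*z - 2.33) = 1.8756*z^5 + 2.1373*z^4 - 5.5411*z^3 + 10.0455*z^2 + 4.5514*z - 1.0252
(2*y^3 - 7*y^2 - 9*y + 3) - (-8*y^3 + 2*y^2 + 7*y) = 10*y^3 - 9*y^2 - 16*y + 3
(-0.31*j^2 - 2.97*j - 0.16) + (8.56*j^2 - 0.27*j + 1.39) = 8.25*j^2 - 3.24*j + 1.23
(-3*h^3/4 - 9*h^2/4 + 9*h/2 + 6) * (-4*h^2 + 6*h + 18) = 3*h^5 + 9*h^4/2 - 45*h^3 - 75*h^2/2 + 117*h + 108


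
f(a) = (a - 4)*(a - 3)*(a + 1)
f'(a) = (a - 4)*(a - 3) + (a - 4)*(a + 1) + (a - 3)*(a + 1) = 3*a^2 - 12*a + 5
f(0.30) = 12.99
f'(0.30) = 1.67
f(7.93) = 173.02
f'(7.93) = 98.49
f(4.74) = 7.39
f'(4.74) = 15.52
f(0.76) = 12.77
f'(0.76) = -2.39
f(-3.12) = -92.38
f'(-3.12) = 71.64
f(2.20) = 4.61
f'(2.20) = -6.88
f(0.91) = 12.33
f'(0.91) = -3.44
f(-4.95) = -281.05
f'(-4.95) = 137.91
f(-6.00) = -450.00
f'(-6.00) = 185.00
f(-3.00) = -84.00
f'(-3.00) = 68.00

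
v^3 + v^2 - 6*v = v*(v - 2)*(v + 3)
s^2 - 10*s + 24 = (s - 6)*(s - 4)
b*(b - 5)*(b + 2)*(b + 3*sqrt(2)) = b^4 - 3*b^3 + 3*sqrt(2)*b^3 - 9*sqrt(2)*b^2 - 10*b^2 - 30*sqrt(2)*b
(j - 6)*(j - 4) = j^2 - 10*j + 24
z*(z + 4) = z^2 + 4*z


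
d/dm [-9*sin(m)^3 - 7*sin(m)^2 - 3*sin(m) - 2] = (-14*sin(m) + 27*cos(m)^2 - 30)*cos(m)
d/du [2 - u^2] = -2*u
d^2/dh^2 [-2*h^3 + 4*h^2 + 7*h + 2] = 8 - 12*h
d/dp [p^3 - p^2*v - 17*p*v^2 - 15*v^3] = 3*p^2 - 2*p*v - 17*v^2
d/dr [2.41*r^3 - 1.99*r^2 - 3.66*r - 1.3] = 7.23*r^2 - 3.98*r - 3.66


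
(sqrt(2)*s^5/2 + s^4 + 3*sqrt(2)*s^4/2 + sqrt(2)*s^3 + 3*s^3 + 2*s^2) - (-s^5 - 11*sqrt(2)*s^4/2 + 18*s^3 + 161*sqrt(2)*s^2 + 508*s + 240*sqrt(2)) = sqrt(2)*s^5/2 + s^5 + s^4 + 7*sqrt(2)*s^4 - 15*s^3 + sqrt(2)*s^3 - 161*sqrt(2)*s^2 + 2*s^2 - 508*s - 240*sqrt(2)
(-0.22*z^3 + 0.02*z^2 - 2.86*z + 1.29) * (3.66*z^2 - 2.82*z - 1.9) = -0.8052*z^5 + 0.6936*z^4 - 10.106*z^3 + 12.7486*z^2 + 1.7962*z - 2.451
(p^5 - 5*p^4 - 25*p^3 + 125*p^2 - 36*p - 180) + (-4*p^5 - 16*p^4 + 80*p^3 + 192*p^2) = -3*p^5 - 21*p^4 + 55*p^3 + 317*p^2 - 36*p - 180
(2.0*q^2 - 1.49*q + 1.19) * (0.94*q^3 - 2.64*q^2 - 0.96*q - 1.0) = 1.88*q^5 - 6.6806*q^4 + 3.1322*q^3 - 3.7112*q^2 + 0.3476*q - 1.19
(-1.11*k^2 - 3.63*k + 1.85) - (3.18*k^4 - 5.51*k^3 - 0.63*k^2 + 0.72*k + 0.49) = -3.18*k^4 + 5.51*k^3 - 0.48*k^2 - 4.35*k + 1.36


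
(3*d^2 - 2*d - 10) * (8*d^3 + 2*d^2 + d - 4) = 24*d^5 - 10*d^4 - 81*d^3 - 34*d^2 - 2*d + 40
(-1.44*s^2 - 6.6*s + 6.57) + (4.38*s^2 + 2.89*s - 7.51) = 2.94*s^2 - 3.71*s - 0.94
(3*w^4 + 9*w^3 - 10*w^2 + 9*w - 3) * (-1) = -3*w^4 - 9*w^3 + 10*w^2 - 9*w + 3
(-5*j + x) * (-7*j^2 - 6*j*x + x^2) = 35*j^3 + 23*j^2*x - 11*j*x^2 + x^3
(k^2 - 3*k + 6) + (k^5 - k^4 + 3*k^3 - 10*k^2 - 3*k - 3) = k^5 - k^4 + 3*k^3 - 9*k^2 - 6*k + 3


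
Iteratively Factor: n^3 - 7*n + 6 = (n + 3)*(n^2 - 3*n + 2) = (n - 1)*(n + 3)*(n - 2)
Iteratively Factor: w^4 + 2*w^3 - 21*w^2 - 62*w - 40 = (w + 4)*(w^3 - 2*w^2 - 13*w - 10) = (w + 1)*(w + 4)*(w^2 - 3*w - 10) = (w + 1)*(w + 2)*(w + 4)*(w - 5)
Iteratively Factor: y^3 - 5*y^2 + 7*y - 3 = (y - 1)*(y^2 - 4*y + 3) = (y - 3)*(y - 1)*(y - 1)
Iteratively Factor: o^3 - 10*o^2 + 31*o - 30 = (o - 5)*(o^2 - 5*o + 6) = (o - 5)*(o - 3)*(o - 2)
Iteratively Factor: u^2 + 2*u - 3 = (u - 1)*(u + 3)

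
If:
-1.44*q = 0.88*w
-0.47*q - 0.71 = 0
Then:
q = -1.51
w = 2.47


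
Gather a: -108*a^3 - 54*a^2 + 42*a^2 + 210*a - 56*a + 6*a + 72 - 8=-108*a^3 - 12*a^2 + 160*a + 64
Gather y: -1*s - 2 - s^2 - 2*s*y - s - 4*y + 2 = -s^2 - 2*s + y*(-2*s - 4)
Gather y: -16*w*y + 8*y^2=-16*w*y + 8*y^2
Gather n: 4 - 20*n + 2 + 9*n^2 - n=9*n^2 - 21*n + 6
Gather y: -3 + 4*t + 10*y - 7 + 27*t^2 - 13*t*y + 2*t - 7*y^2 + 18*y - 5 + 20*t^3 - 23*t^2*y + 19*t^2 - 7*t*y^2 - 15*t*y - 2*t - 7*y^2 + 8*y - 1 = 20*t^3 + 46*t^2 + 4*t + y^2*(-7*t - 14) + y*(-23*t^2 - 28*t + 36) - 16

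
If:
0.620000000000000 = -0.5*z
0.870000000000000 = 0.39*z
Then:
No Solution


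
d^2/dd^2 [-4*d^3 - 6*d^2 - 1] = -24*d - 12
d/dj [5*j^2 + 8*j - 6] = 10*j + 8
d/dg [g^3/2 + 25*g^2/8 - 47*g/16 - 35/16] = 3*g^2/2 + 25*g/4 - 47/16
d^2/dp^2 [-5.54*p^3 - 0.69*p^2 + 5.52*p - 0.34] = -33.24*p - 1.38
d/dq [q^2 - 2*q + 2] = 2*q - 2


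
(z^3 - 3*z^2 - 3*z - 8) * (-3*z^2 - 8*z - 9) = -3*z^5 + z^4 + 24*z^3 + 75*z^2 + 91*z + 72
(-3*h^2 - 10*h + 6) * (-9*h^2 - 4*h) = 27*h^4 + 102*h^3 - 14*h^2 - 24*h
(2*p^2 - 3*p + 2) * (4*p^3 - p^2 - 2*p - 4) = 8*p^5 - 14*p^4 + 7*p^3 - 4*p^2 + 8*p - 8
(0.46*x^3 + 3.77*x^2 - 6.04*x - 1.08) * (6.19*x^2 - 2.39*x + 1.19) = 2.8474*x^5 + 22.2369*x^4 - 45.8505*x^3 + 12.2367*x^2 - 4.6064*x - 1.2852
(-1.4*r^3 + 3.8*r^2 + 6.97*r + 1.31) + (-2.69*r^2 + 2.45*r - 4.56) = -1.4*r^3 + 1.11*r^2 + 9.42*r - 3.25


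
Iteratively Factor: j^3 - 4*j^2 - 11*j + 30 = (j + 3)*(j^2 - 7*j + 10) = (j - 2)*(j + 3)*(j - 5)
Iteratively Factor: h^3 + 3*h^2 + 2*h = (h + 2)*(h^2 + h) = h*(h + 2)*(h + 1)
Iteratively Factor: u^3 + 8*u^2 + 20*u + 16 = (u + 4)*(u^2 + 4*u + 4) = (u + 2)*(u + 4)*(u + 2)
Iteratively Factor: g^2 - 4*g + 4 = (g - 2)*(g - 2)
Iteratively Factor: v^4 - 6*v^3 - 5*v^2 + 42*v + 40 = (v + 1)*(v^3 - 7*v^2 + 2*v + 40) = (v - 5)*(v + 1)*(v^2 - 2*v - 8) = (v - 5)*(v + 1)*(v + 2)*(v - 4)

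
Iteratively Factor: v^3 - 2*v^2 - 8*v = (v + 2)*(v^2 - 4*v) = v*(v + 2)*(v - 4)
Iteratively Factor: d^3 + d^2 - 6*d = (d)*(d^2 + d - 6) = d*(d - 2)*(d + 3)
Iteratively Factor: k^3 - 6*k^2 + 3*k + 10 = (k - 2)*(k^2 - 4*k - 5) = (k - 2)*(k + 1)*(k - 5)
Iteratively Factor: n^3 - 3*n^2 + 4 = (n + 1)*(n^2 - 4*n + 4) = (n - 2)*(n + 1)*(n - 2)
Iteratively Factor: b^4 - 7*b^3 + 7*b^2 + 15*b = (b - 5)*(b^3 - 2*b^2 - 3*b) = (b - 5)*(b - 3)*(b^2 + b) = (b - 5)*(b - 3)*(b + 1)*(b)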